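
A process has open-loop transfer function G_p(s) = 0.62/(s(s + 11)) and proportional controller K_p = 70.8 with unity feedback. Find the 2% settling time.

T_s ≈ 0.727 s

From 1 + K_pG_p(s) = 0: s² + 11s + 43.9 = 0 ⇒ ω_n = 6.625, ζ = 0.8301.
2% settling time T_s ≈ 4/(ζω_n) = 4/5.5 = 0.727 s.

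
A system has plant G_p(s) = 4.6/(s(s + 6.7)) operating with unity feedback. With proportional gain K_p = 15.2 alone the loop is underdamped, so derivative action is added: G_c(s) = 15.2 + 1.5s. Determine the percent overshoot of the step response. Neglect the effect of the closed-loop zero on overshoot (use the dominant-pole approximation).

Forward path: (15.2 + 1.5s)·4.6/(s(s+6.7)). The closed-loop characteristic equation is s² + (6.7 + 4.6·1.5)s + 4.6·15.2 = 0.
That is s² + 13.6s + 69.92 = 0, so ω_n = 8.362 rad/s and ζ = 13.6/(2·8.362) = 0.8132.
%OS = 100·exp(−πζ/√(1−ζ²)) = 1.24%.

1.24%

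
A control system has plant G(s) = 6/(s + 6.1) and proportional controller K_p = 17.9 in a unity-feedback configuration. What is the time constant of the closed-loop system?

Closed-loop transfer function: T(s) = K_p·G(s)/(1 + K_p·G(s)) = 107.4/(s + 6.1 + 107.4) = 107.4/(s + 113.5).
Time constant τ = 1/113.5 = 0.00881 s.

τ = 0.00881 s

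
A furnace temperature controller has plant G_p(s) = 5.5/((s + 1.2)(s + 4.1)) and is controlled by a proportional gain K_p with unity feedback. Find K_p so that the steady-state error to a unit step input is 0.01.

K_p = 88.6

For a type-0 loop with proportional control, e_ss = 1/(1 + K_p·G_p(0)).
G_p(0) = 1.118. Require 1/(1 + K_p·1.118) = 0.01, so 1 + 1.118·K_p = 100.
K_p = (100 − 1)/1.118 = 88.6.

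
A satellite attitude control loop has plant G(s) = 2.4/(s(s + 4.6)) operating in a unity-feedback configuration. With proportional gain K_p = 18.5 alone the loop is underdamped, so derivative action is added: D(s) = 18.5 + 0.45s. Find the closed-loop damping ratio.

ζ = 0.426

Forward path: (18.5 + 0.45s)·2.4/(s(s+4.6)). The closed-loop characteristic equation is s² + (4.6 + 2.4·0.45)s + 2.4·18.5 = 0.
That is s² + 5.68s + 44.4 = 0, so ω_n = 6.663 rad/s and ζ = 5.68/(2·6.663) = 0.4262.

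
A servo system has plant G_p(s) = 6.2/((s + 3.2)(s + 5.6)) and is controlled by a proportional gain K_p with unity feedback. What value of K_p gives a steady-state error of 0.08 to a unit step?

For a type-0 loop with proportional control, e_ss = 1/(1 + K_p·G_p(0)).
G_p(0) = 0.346. Require 1/(1 + K_p·0.346) = 0.08, so 1 + 0.346·K_p = 12.5.
K_p = (12.5 − 1)/0.346 = 33.2.

K_p = 33.2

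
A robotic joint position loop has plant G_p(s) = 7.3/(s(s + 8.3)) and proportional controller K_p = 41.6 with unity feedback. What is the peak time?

T_p = 0.186 s

Closed-loop characteristic equation: s² + 8.3s + 303.7 = 0, so ω_n = 17.43 rad/s and ζ = 8.3/(2·17.43) = 0.2381.
Damped frequency ω_d = ω_n√(1−ζ²) = 16.93 rad/s, so peak time T_p = π/ω_d = 0.186 s.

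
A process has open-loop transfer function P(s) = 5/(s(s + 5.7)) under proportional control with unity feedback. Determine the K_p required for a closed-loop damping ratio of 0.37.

K_p = 11.9

Closed-loop characteristic equation: s² + 5.7s + K_p·5 = 0.
So ω_n = √(5K_p) and 2ζω_n = 5.7, giving ζ = 5.7/(2√(5K_p)).
Setting ζ = 0.37: √(5K_p) = 5.7/(2·0.37) = 7.703, so K_p = 59.33/5 = 11.9.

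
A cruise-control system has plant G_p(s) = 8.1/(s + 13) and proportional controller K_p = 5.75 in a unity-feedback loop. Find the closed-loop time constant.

Closed-loop transfer function: T(s) = K_p·G_p(s)/(1 + K_p·G_p(s)) = 46.57/(s + 13 + 46.57) = 46.57/(s + 59.57).
Time constant τ = 1/59.57 = 0.0168 s.

τ = 0.0168 s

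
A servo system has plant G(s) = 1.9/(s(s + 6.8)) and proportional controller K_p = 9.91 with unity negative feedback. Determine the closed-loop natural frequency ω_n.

The closed-loop denominator is s(s+6.8) + 9.91·1.9 = s² + 6.8s + 18.83.
So ω_n² = 18.83 ⇒ ω_n = 4.339 rad/s, and ζ = 6.8/(2ω_n) = 0.784.

ω_n = 4.34 rad/s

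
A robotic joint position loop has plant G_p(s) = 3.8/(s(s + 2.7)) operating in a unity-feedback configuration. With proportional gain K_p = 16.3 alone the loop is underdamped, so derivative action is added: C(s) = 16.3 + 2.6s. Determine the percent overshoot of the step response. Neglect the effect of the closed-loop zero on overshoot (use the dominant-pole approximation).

Forward path: (16.3 + 2.6s)·3.8/(s(s+2.7)). The closed-loop characteristic equation is s² + (2.7 + 3.8·2.6)s + 3.8·16.3 = 0.
That is s² + 12.58s + 61.94 = 0, so ω_n = 7.87 rad/s and ζ = 12.58/(2·7.87) = 0.7992.
%OS = 100·exp(−πζ/√(1−ζ²)) = 1.53%.

1.53%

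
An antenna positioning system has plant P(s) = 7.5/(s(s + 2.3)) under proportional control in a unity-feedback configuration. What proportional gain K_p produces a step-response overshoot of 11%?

From %OS = 100·exp(−πζ/√(1−ζ²)) = 11%, ζ = −ln(0.11)/√(π²+ln²(0.11)) = 0.5749.
Characteristic equation s² + 2.3s + 7.5K_p = 0 gives ζ = 2.3/(2√(7.5K_p)).
Setting ζ = 0.5749: √(7.5K_p) = 2.3/(2·0.5749) = 2, so K_p = 4.002/7.5 = 0.534.

K_p = 0.534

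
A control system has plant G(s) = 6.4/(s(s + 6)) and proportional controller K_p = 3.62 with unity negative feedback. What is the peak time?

T_p = 0.835 s

The closed-loop denominator s² + 6s + 23.17 gives ω_n = √23.17 = 4.813 and ζ = 6/(2ω_n) = 0.6233.
Damped frequency ω_d = ω_n√(1−ζ²) = 3.764 rad/s, so peak time T_p = π/ω_d = 0.835 s.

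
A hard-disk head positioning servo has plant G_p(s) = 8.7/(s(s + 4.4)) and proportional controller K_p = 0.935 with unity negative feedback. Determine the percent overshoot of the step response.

Closed-loop characteristic equation: s² + 4.4s + 8.134 = 0, so ω_n = 2.852 rad/s and ζ = 4.4/(2·2.852) = 0.7714.
%OS = 100·exp(−πζ/√(1−ζ²)) = 100·exp(−π·0.7714/√0.405) = 2.22%.

2.22%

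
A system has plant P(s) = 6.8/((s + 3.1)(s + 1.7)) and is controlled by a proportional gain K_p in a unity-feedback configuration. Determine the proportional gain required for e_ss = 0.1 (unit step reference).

K_p = 6.98

For a type-0 loop with proportional control, e_ss = 1/(1 + K_p·P(0)).
P(0) = 1.29. Require 1/(1 + K_p·1.29) = 0.1, so 1 + 1.29·K_p = 10.
K_p = (10 − 1)/1.29 = 6.98.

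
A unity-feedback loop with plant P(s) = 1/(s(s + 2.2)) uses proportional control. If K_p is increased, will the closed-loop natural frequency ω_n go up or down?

increase

ω_n = √(1·K_p), which grows with K_p.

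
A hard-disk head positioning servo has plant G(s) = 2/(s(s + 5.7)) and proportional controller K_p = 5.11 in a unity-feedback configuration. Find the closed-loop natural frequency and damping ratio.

1 + K_p·G(s) = 0 gives s² + 5.7s + 10.22 = 0.
So ω_n² = 10.22 ⇒ ω_n = 3.197 rad/s, and ζ = 5.7/(2ω_n) = 0.891.

ω_n = 3.2 rad/s, ζ = 0.891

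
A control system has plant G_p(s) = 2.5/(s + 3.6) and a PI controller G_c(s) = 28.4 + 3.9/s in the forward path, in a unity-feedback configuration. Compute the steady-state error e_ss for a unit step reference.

0

The open loop G_c(s)G_p(s) has a pole at the origin (type 1), so the static position error constant is infinite and e_ss = 1/(1+∞) = 0.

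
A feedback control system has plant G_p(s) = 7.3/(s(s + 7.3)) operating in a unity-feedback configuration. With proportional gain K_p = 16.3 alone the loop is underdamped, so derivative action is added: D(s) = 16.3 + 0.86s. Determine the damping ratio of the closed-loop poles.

ζ = 0.622

Forward path: (16.3 + 0.86s)·7.3/(s(s+7.3)). The closed-loop characteristic equation is s² + (7.3 + 7.3·0.86)s + 7.3·16.3 = 0.
That is s² + 13.58s + 119 = 0, so ω_n = 10.91 rad/s and ζ = 13.58/(2·10.91) = 0.6224.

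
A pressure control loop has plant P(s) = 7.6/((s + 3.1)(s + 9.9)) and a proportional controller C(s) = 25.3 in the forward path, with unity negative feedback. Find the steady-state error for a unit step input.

The loop is type 0. Static position error constant K_pos = C(0)·P(0) = 25.3·0.2476 = 6.265.
Steady-state error to a unit step: e_ss = 1/(1+K_pos) = 1/7.265 = 0.138.

0.138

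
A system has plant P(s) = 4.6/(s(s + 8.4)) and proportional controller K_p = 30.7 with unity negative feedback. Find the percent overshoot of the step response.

Closed-loop characteristic equation: s² + 8.4s + 141.2 = 0, so ω_n = 11.88 rad/s and ζ = 8.4/(2·11.88) = 0.3534.
%OS = 100·exp(−πζ/√(1−ζ²)) = 100·exp(−π·0.3534/√0.8751) = 30.5%.

30.5%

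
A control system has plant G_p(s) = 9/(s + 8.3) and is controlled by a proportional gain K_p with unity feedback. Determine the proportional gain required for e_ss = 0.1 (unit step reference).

For a type-0 loop with proportional control, e_ss = 1/(1 + K_p·G_p(0)).
G_p(0) = 1.084. Require 1/(1 + K_p·1.084) = 0.1, so 1 + 1.084·K_p = 10.
K_p = (10 − 1)/1.084 = 8.3.

K_p = 8.3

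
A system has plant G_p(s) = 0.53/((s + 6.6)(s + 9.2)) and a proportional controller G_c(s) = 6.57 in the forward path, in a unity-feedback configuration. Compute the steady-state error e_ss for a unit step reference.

0.946

The loop is type 0. Static position error constant K_pos = G_c(0)·G_p(0) = 6.57·0.008729 = 0.05735.
Steady-state error to a unit step: e_ss = 1/(1+K_pos) = 1/1.057 = 0.946.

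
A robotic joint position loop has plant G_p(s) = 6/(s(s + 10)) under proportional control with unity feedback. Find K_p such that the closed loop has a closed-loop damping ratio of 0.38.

K_p = 28.9

Closed-loop characteristic equation: s² + 10s + K_p·6 = 0.
So ω_n = √(6K_p) and 2ζω_n = 10, giving ζ = 10/(2√(6K_p)).
Setting ζ = 0.38: √(6K_p) = 10/(2·0.38) = 13.16, so K_p = 173.1/6 = 28.9.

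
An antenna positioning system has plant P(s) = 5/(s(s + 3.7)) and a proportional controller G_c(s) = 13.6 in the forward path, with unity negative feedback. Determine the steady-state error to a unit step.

0

The open loop G_c(s)P(s) has a pole at the origin (type 1), so the static position error constant is infinite and e_ss = 1/(1+∞) = 0.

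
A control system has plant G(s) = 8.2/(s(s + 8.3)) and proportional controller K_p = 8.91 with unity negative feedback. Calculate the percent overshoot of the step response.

17.5%

The closed-loop denominator s² + 8.3s + 73.06 gives ω_n = √73.06 = 8.548 and ζ = 8.3/(2ω_n) = 0.4855.
%OS = 100·exp(−πζ/√(1−ζ²)) = 100·exp(−π·0.4855/√0.7643) = 17.5%.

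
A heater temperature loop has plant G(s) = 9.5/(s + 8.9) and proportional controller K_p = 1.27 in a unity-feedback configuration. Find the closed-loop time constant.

Closed-loop transfer function: T(s) = K_p·G(s)/(1 + K_p·G(s)) = 12.06/(s + 8.9 + 12.06) = 12.06/(s + 20.96).
Time constant τ = 1/20.96 = 0.0477 s.

τ = 0.0477 s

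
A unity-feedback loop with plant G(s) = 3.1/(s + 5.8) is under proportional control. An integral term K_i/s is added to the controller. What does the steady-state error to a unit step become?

0

Adding integral action puts a pole at s = 0 in the forward path, raising the system type to 1; a type-1 loop has zero steady-state error to a step.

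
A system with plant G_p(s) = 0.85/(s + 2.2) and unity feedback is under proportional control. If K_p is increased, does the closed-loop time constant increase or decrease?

Closed-loop pole is at s = −(2.2+K_p·0.85); larger K_p moves it further left, so τ = 1/(2.2+K_p·0.85) decreases.

decrease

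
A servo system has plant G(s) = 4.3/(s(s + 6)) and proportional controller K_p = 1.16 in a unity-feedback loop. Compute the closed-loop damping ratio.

ζ = 1.34

1 + K_p·G(s) = 0 gives s² + 6s + 4.988 = 0.
So ω_n² = 4.988 ⇒ ω_n = 2.233 rad/s, and ζ = 6/(2ω_n) = 1.34.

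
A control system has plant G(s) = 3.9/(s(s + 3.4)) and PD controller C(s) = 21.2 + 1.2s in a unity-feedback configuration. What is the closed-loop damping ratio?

Forward path: (21.2 + 1.2s)·3.9/(s(s+3.4)). The closed-loop characteristic equation is s² + (3.4 + 3.9·1.2)s + 3.9·21.2 = 0.
That is s² + 8.08s + 82.68 = 0, so ω_n = 9.093 rad/s and ζ = 8.08/(2·9.093) = 0.4443.

ζ = 0.444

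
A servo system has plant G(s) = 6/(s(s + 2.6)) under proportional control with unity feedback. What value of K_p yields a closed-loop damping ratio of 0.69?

K_p = 0.592

Closed-loop characteristic equation: s² + 2.6s + K_p·6 = 0.
So ω_n = √(6K_p) and 2ζω_n = 2.6, giving ζ = 2.6/(2√(6K_p)).
Setting ζ = 0.69: √(6K_p) = 2.6/(2·0.69) = 1.884, so K_p = 3.55/6 = 0.592.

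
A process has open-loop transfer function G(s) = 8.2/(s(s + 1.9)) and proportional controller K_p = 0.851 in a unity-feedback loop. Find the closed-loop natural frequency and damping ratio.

ω_n = 2.64 rad/s, ζ = 0.36

With unity feedback the closed-loop characteristic equation is s² + 1.9s + 0.851·8.2 = s² + 1.9s + 6.978 = 0.
So ω_n² = 6.978 ⇒ ω_n = 2.642 rad/s, and ζ = 1.9/(2ω_n) = 0.36.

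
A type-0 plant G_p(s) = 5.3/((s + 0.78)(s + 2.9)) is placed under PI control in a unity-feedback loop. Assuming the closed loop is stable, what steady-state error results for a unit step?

0

The PI controller's integrator makes the forward path type 1, so e_ss to a step is zero.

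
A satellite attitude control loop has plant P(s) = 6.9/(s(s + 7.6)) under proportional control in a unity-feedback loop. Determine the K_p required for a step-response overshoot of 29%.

From %OS = 100·exp(−πζ/√(1−ζ²)) = 29%, ζ = −ln(0.29)/√(π²+ln²(0.29)) = 0.3666.
Characteristic equation s² + 7.6s + 6.9K_p = 0 gives ζ = 7.6/(2√(6.9K_p)).
Setting ζ = 0.3666: √(6.9K_p) = 7.6/(2·0.3666) = 10.37, so K_p = 107.4/6.9 = 15.6.

K_p = 15.6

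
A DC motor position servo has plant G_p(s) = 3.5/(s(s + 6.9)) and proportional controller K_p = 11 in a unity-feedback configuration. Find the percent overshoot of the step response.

12.2%

The closed-loop denominator s² + 6.9s + 38.5 gives ω_n = √38.5 = 6.205 and ζ = 6.9/(2ω_n) = 0.556.
%OS = 100·exp(−πζ/√(1−ζ²)) = 100·exp(−π·0.556/√0.6908) = 12.2%.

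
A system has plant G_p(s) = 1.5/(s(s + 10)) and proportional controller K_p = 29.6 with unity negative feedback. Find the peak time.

From 1 + K_pG_p(s) = 0: s² + 10s + 44.4 = 0 ⇒ ω_n = 6.663, ζ = 0.7504.
Damped frequency ω_d = ω_n√(1−ζ²) = 4.405 rad/s, so peak time T_p = π/ω_d = 0.713 s.

T_p = 0.713 s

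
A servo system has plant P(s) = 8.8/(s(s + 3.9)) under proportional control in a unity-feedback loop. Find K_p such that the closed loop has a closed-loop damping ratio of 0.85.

K_p = 0.598

Closed-loop characteristic equation: s² + 3.9s + K_p·8.8 = 0.
So ω_n = √(8.8K_p) and 2ζω_n = 3.9, giving ζ = 3.9/(2√(8.8K_p)).
Setting ζ = 0.85: √(8.8K_p) = 3.9/(2·0.85) = 2.294, so K_p = 5.263/8.8 = 0.598.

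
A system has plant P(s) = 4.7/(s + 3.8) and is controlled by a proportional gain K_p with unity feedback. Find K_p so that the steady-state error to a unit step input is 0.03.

For a type-0 loop with proportional control, e_ss = 1/(1 + K_p·P(0)).
P(0) = 1.237. Require 1/(1 + K_p·1.237) = 0.03, so 1 + 1.237·K_p = 33.33.
K_p = (33.33 − 1)/1.237 = 26.1.

K_p = 26.1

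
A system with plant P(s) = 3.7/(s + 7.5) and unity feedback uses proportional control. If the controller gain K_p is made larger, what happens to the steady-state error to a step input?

e_ss = 1/(1 + K_p·P(0)); a larger K_p raises the denominator, so e_ss decreases.

decrease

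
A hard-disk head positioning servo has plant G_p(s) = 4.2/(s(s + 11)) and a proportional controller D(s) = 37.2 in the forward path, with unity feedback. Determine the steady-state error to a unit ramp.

0.0704

The loop has one pole at the origin (type 1). Velocity error constant K_v = lim_{s→0} s·D(s)G_p(s) = 37.2·4.2/11 = 14.2.
Steady-state error to a unit ramp: e_ss = 1/K_v = 0.0704.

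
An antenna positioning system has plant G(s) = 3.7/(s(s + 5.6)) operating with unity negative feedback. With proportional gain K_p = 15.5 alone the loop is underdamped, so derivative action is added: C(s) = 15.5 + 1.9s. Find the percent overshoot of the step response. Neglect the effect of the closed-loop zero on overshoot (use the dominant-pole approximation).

0.868%

Forward path: (15.5 + 1.9s)·3.7/(s(s+5.6)). The closed-loop characteristic equation is s² + (5.6 + 3.7·1.9)s + 3.7·15.5 = 0.
That is s² + 12.63s + 57.35 = 0, so ω_n = 7.573 rad/s and ζ = 12.63/(2·7.573) = 0.8339.
%OS = 100·exp(−πζ/√(1−ζ²)) = 0.868%.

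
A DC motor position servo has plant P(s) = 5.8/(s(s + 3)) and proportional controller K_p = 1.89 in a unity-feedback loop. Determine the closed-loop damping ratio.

ζ = 0.453

The closed-loop denominator is s(s+3) + 1.89·5.8 = s² + 3s + 10.96.
So ω_n² = 10.96 ⇒ ω_n = 3.311 rad/s, and ζ = 3/(2ω_n) = 0.453.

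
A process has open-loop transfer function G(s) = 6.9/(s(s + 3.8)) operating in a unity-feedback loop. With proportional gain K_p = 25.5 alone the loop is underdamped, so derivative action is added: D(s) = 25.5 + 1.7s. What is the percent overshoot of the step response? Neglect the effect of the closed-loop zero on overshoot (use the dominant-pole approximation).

Forward path: (25.5 + 1.7s)·6.9/(s(s+3.8)). The closed-loop characteristic equation is s² + (3.8 + 6.9·1.7)s + 6.9·25.5 = 0.
That is s² + 15.53s + 176 = 0, so ω_n = 13.26 rad/s and ζ = 15.53/(2·13.26) = 0.5854.
%OS = 100·exp(−πζ/√(1−ζ²)) = 10.3%.

10.3%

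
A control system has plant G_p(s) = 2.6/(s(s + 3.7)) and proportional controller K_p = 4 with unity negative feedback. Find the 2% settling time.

The closed-loop denominator s² + 3.7s + 10.4 gives ω_n = √10.4 = 3.225 and ζ = 3.7/(2ω_n) = 0.5737.
2% settling time T_s ≈ 4/(ζω_n) = 4/1.85 = 2.16 s.

T_s ≈ 2.16 s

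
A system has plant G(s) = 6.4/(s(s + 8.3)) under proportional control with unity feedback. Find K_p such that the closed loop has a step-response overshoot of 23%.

From %OS = 100·exp(−πζ/√(1−ζ²)) = 23%, ζ = −ln(0.23)/√(π²+ln²(0.23)) = 0.4237.
Characteristic equation s² + 8.3s + 6.4K_p = 0 gives ζ = 8.3/(2√(6.4K_p)).
Setting ζ = 0.4237: √(6.4K_p) = 8.3/(2·0.4237) = 9.794, so K_p = 95.92/6.4 = 15.

K_p = 15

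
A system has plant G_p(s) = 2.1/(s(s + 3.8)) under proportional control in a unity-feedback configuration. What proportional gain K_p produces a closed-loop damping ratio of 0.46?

K_p = 8.12

Closed-loop characteristic equation: s² + 3.8s + K_p·2.1 = 0.
So ω_n = √(2.1K_p) and 2ζω_n = 3.8, giving ζ = 3.8/(2√(2.1K_p)).
Setting ζ = 0.46: √(2.1K_p) = 3.8/(2·0.46) = 4.13, so K_p = 17.06/2.1 = 8.12.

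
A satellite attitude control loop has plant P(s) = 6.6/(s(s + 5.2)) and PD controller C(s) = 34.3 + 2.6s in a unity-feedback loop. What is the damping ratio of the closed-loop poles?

Forward path: (34.3 + 2.6s)·6.6/(s(s+5.2)). The closed-loop characteristic equation is s² + (5.2 + 6.6·2.6)s + 6.6·34.3 = 0.
That is s² + 22.36s + 226.4 = 0, so ω_n = 15.05 rad/s and ζ = 22.36/(2·15.05) = 0.7431.

ζ = 0.743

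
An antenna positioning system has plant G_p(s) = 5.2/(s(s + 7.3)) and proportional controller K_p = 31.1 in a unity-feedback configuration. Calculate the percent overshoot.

39%

Closed-loop characteristic equation: s² + 7.3s + 161.7 = 0, so ω_n = 12.72 rad/s and ζ = 7.3/(2·12.72) = 0.287.
%OS = 100·exp(−πζ/√(1−ζ²)) = 100·exp(−π·0.287/√0.9176) = 39%.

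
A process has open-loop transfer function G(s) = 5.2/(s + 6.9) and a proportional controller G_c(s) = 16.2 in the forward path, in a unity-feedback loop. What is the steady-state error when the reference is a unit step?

The loop is type 0. Static position error constant K_pos = G_c(0)·G(0) = 16.2·0.7536 = 12.21.
Steady-state error to a unit step: e_ss = 1/(1+K_pos) = 1/13.21 = 0.0757.

0.0757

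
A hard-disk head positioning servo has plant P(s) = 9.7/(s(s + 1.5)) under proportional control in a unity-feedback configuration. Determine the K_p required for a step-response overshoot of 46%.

K_p = 1.01

From %OS = 100·exp(−πζ/√(1−ζ²)) = 46%, ζ = −ln(0.46)/√(π²+ln²(0.46)) = 0.24.
Characteristic equation s² + 1.5s + 9.7K_p = 0 gives ζ = 1.5/(2√(9.7K_p)).
Setting ζ = 0.24: √(9.7K_p) = 1.5/(2·0.24) = 3.126, so K_p = 9.769/9.7 = 1.01.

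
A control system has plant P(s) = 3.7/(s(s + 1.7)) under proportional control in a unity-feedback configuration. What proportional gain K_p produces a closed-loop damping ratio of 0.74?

K_p = 0.357

Closed-loop characteristic equation: s² + 1.7s + K_p·3.7 = 0.
So ω_n = √(3.7K_p) and 2ζω_n = 1.7, giving ζ = 1.7/(2√(3.7K_p)).
Setting ζ = 0.74: √(3.7K_p) = 1.7/(2·0.74) = 1.149, so K_p = 1.319/3.7 = 0.357.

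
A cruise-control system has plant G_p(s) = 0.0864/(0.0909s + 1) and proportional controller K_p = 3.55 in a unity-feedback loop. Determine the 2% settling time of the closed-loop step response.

Closed loop: T(s) = K_p·G_p/(1+K_p·G_p) = 0.3067/(0.0909s + 1 + 0.3067), with pole at s = −(1 + 0.3067)/0.0909 = −14.38.
τ = 1/14.38 = 0.06956 s, so 2% settling time ≈ 4τ = 0.278 s.

T_s ≈ 0.278 s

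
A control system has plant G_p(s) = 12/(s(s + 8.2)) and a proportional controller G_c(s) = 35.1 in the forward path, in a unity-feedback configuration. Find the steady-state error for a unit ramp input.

The loop has one pole at the origin (type 1). Velocity error constant K_v = lim_{s→0} s·G_c(s)G_p(s) = 35.1·12/8.2 = 51.37.
Steady-state error to a unit ramp: e_ss = 1/K_v = 0.0195.

0.0195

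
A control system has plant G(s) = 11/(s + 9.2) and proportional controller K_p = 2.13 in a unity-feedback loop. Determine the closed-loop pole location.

s = -32.63

Closed-loop transfer function: T(s) = K_p·G(s)/(1 + K_p·G(s)) = 23.43/(s + 9.2 + 23.43) = 23.43/(s + 32.63).
The closed-loop pole is at s = −32.63.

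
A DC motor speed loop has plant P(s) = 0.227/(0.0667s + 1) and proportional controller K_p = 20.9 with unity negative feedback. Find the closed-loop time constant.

Closed loop: T(s) = K_p·P/(1+K_p·P) = 4.744/(0.0667s + 1 + 4.744), with pole at s = −(1 + 4.744)/0.0667 = −86.12.
Closed-loop time constant τ = 1/86.12 = 0.0116 s.

τ = 0.0116 s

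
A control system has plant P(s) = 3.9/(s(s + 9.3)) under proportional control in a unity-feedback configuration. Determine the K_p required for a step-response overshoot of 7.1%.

From %OS = 100·exp(−πζ/√(1−ζ²)) = 7.1%, ζ = −ln(0.071)/√(π²+ln²(0.071)) = 0.6441.
Characteristic equation s² + 9.3s + 3.9K_p = 0 gives ζ = 9.3/(2√(3.9K_p)).
Setting ζ = 0.6441: √(3.9K_p) = 9.3/(2·0.6441) = 7.22, so K_p = 52.12/3.9 = 13.4.

K_p = 13.4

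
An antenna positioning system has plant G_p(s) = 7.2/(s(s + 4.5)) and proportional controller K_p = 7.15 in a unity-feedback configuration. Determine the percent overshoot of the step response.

35.4%

The closed-loop denominator s² + 4.5s + 51.48 gives ω_n = √51.48 = 7.175 and ζ = 4.5/(2ω_n) = 0.3136.
%OS = 100·exp(−πζ/√(1−ζ²)) = 100·exp(−π·0.3136/√0.9017) = 35.4%.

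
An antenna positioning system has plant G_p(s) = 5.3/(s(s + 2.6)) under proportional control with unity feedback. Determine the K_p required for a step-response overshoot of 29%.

From %OS = 100·exp(−πζ/√(1−ζ²)) = 29%, ζ = −ln(0.29)/√(π²+ln²(0.29)) = 0.3666.
Characteristic equation s² + 2.6s + 5.3K_p = 0 gives ζ = 2.6/(2√(5.3K_p)).
Setting ζ = 0.3666: √(5.3K_p) = 2.6/(2·0.3666) = 3.546, so K_p = 12.58/5.3 = 2.37.

K_p = 2.37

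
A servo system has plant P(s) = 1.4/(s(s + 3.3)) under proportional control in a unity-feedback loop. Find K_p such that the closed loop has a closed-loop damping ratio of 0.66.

K_p = 4.46

Closed-loop characteristic equation: s² + 3.3s + K_p·1.4 = 0.
So ω_n = √(1.4K_p) and 2ζω_n = 3.3, giving ζ = 3.3/(2√(1.4K_p)).
Setting ζ = 0.66: √(1.4K_p) = 3.3/(2·0.66) = 2.5, so K_p = 6.25/1.4 = 4.46.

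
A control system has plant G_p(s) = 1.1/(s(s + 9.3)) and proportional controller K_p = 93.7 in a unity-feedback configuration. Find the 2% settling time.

Closed-loop characteristic equation: s² + 9.3s + 103.1 = 0, so ω_n = 10.15 rad/s and ζ = 9.3/(2·10.15) = 0.458.
2% settling time T_s ≈ 4/(ζω_n) = 4/4.65 = 0.86 s.

T_s ≈ 0.86 s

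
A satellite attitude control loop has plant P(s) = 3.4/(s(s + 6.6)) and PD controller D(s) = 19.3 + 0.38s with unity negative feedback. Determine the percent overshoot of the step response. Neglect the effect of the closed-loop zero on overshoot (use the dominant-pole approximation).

Forward path: (19.3 + 0.38s)·3.4/(s(s+6.6)). The closed-loop characteristic equation is s² + (6.6 + 3.4·0.38)s + 3.4·19.3 = 0.
That is s² + 7.892s + 65.62 = 0, so ω_n = 8.101 rad/s and ζ = 7.892/(2·8.101) = 0.4871.
%OS = 100·exp(−πζ/√(1−ζ²)) = 17.3%.

17.3%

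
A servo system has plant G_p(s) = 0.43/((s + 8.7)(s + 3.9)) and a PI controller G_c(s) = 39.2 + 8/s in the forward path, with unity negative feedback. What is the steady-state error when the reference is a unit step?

The open loop G_c(s)G_p(s) has a pole at the origin (type 1), so the static position error constant is infinite and e_ss = 1/(1+∞) = 0.

0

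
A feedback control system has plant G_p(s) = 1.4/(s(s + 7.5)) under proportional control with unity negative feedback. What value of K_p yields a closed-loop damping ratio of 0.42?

K_p = 56.9

Closed-loop characteristic equation: s² + 7.5s + K_p·1.4 = 0.
So ω_n = √(1.4K_p) and 2ζω_n = 7.5, giving ζ = 7.5/(2√(1.4K_p)).
Setting ζ = 0.42: √(1.4K_p) = 7.5/(2·0.42) = 8.929, so K_p = 79.72/1.4 = 56.9.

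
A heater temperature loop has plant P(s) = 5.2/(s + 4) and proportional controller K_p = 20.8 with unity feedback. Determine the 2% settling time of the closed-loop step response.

Closed-loop transfer function: T(s) = K_p·P(s)/(1 + K_p·P(s)) = 108.2/(s + 4 + 108.2) = 108.2/(s + 112.2).
Time constant τ = 1/112.2 = 0.008916 s, so the 2% settling time is about 4τ = 0.0357 s.

T_s ≈ 0.0357 s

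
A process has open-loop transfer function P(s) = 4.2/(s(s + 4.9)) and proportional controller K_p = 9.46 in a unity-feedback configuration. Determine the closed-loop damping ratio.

ζ = 0.389

With unity feedback the closed-loop characteristic equation is s² + 4.9s + 9.46·4.2 = s² + 4.9s + 39.73 = 0.
So ω_n² = 39.73 ⇒ ω_n = 6.303 rad/s, and ζ = 4.9/(2ω_n) = 0.389.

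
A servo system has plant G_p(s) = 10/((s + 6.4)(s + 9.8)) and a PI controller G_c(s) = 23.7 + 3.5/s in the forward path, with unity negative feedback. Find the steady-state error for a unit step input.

0

The open loop G_c(s)G_p(s) has a pole at the origin (type 1), so the static position error constant is infinite and e_ss = 1/(1+∞) = 0.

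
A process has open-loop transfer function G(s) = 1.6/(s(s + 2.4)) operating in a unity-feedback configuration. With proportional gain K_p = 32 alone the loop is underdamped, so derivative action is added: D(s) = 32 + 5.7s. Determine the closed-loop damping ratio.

Forward path: (32 + 5.7s)·1.6/(s(s+2.4)). The closed-loop characteristic equation is s² + (2.4 + 1.6·5.7)s + 1.6·32 = 0.
That is s² + 11.52s + 51.2 = 0, so ω_n = 7.155 rad/s and ζ = 11.52/(2·7.155) = 0.805.

ζ = 0.805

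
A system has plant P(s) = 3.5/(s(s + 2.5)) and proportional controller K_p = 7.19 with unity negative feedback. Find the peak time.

The closed-loop denominator s² + 2.5s + 25.17 gives ω_n = √25.17 = 5.016 and ζ = 2.5/(2ω_n) = 0.2492.
Damped frequency ω_d = ω_n√(1−ζ²) = 4.858 rad/s, so peak time T_p = π/ω_d = 0.647 s.

T_p = 0.647 s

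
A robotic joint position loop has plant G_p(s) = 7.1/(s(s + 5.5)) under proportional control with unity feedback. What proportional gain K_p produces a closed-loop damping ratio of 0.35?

K_p = 8.7

Closed-loop characteristic equation: s² + 5.5s + K_p·7.1 = 0.
So ω_n = √(7.1K_p) and 2ζω_n = 5.5, giving ζ = 5.5/(2√(7.1K_p)).
Setting ζ = 0.35: √(7.1K_p) = 5.5/(2·0.35) = 7.857, so K_p = 61.73/7.1 = 8.7.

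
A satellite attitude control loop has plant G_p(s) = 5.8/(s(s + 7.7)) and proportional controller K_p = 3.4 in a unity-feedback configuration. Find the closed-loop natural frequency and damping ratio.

The closed-loop denominator is s(s+7.7) + 3.4·5.8 = s² + 7.7s + 19.72.
So ω_n² = 19.72 ⇒ ω_n = 4.441 rad/s, and ζ = 7.7/(2ω_n) = 0.867.

ω_n = 4.44 rad/s, ζ = 0.867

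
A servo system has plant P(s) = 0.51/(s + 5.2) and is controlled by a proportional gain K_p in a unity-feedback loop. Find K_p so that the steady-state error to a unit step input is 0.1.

K_p = 91.8

For a type-0 loop with proportional control, e_ss = 1/(1 + K_p·P(0)).
P(0) = 0.09808. Require 1/(1 + K_p·0.09808) = 0.1, so 1 + 0.09808·K_p = 10.
K_p = (10 − 1)/0.09808 = 91.8.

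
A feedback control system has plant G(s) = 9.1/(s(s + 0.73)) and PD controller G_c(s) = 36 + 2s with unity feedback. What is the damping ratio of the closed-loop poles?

ζ = 0.523

Forward path: (36 + 2s)·9.1/(s(s+0.73)). The closed-loop characteristic equation is s² + (0.73 + 9.1·2)s + 9.1·36 = 0.
That is s² + 18.93s + 327.6 = 0, so ω_n = 18.1 rad/s and ζ = 18.93/(2·18.1) = 0.5229.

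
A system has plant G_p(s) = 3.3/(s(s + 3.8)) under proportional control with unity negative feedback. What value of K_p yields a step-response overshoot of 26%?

From %OS = 100·exp(−πζ/√(1−ζ²)) = 26%, ζ = −ln(0.26)/√(π²+ln²(0.26)) = 0.3941.
Characteristic equation s² + 3.8s + 3.3K_p = 0 gives ζ = 3.8/(2√(3.3K_p)).
Setting ζ = 0.3941: √(3.3K_p) = 3.8/(2·0.3941) = 4.821, so K_p = 23.24/3.3 = 7.04.

K_p = 7.04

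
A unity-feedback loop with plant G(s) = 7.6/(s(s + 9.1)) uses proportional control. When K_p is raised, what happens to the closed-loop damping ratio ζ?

decrease

ζ = 9.1/(2√(7.6K_p)); increasing K_p raises the denominator, so ζ falls.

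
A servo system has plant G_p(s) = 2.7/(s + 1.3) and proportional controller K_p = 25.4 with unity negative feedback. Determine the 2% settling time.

T_s ≈ 0.0572 s

Closed-loop transfer function: T(s) = K_p·G_p(s)/(1 + K_p·G_p(s)) = 68.58/(s + 1.3 + 68.58) = 68.58/(s + 69.88).
Time constant τ = 1/69.88 = 0.01431 s, so the 2% settling time is about 4τ = 0.0572 s.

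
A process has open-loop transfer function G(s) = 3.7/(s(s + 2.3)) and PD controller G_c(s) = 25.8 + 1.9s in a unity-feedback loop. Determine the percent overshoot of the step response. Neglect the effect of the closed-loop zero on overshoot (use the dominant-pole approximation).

Forward path: (25.8 + 1.9s)·3.7/(s(s+2.3)). The closed-loop characteristic equation is s² + (2.3 + 3.7·1.9)s + 3.7·25.8 = 0.
That is s² + 9.33s + 95.46 = 0, so ω_n = 9.77 rad/s and ζ = 9.33/(2·9.77) = 0.4775.
%OS = 100·exp(−πζ/√(1−ζ²)) = 18.1%.

18.1%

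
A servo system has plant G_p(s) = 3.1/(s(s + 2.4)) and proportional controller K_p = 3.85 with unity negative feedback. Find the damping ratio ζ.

ζ = 0.347

With unity feedback the closed-loop characteristic equation is s² + 2.4s + 3.85·3.1 = s² + 2.4s + 11.94 = 0.
Matching s² + 2ζω_n s + ω_n²: ω_n = √11.94 = 3.455 rad/s and 2ζω_n = 2.4, so ζ = 2.4/(2·3.455) = 0.347.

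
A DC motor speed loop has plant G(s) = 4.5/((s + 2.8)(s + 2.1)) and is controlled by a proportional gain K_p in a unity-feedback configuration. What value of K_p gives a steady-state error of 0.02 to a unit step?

Steady-state error for a unit step on this type-0 loop is 1/(1 + K_p·G(0)).
G(0) = 0.7653. Require 1/(1 + K_p·0.7653) = 0.02, so 1 + 0.7653·K_p = 50.
K_p = (50 − 1)/0.7653 = 64.

K_p = 64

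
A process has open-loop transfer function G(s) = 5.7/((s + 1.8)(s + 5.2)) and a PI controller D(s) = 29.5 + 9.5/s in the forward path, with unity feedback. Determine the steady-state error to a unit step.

0

The open loop D(s)G(s) has a pole at the origin (type 1), so the static position error constant is infinite and e_ss = 1/(1+∞) = 0.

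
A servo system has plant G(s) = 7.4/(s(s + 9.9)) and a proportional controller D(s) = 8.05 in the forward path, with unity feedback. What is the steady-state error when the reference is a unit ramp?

The loop has one pole at the origin (type 1). Velocity error constant K_v = lim_{s→0} s·D(s)G(s) = 8.05·7.4/9.9 = 6.017.
Steady-state error to a unit ramp: e_ss = 1/K_v = 0.166.

0.166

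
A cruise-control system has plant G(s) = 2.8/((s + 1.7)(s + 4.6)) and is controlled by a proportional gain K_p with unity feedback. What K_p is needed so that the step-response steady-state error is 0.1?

K_p = 25.1

Steady-state error for a unit step on this type-0 loop is 1/(1 + K_p·G(0)).
G(0) = 0.3581. Require 1/(1 + K_p·0.3581) = 0.1, so 1 + 0.3581·K_p = 10.
K_p = (10 − 1)/0.3581 = 25.1.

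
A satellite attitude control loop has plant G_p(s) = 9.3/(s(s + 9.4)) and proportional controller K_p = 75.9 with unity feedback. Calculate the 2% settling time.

The closed-loop denominator s² + 9.4s + 705.9 gives ω_n = √705.9 = 26.57 and ζ = 9.4/(2ω_n) = 0.1769.
2% settling time T_s ≈ 4/(ζω_n) = 4/4.7 = 0.851 s.

T_s ≈ 0.851 s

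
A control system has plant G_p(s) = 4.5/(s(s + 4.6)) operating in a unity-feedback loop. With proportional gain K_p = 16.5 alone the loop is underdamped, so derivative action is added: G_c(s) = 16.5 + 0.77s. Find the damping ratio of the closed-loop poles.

ζ = 0.468

Forward path: (16.5 + 0.77s)·4.5/(s(s+4.6)). The closed-loop characteristic equation is s² + (4.6 + 4.5·0.77)s + 4.5·16.5 = 0.
That is s² + 8.065s + 74.25 = 0, so ω_n = 8.617 rad/s and ζ = 8.065/(2·8.617) = 0.468.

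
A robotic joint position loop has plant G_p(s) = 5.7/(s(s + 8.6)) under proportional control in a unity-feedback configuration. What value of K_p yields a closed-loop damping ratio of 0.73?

Closed-loop characteristic equation: s² + 8.6s + K_p·5.7 = 0.
So ω_n = √(5.7K_p) and 2ζω_n = 8.6, giving ζ = 8.6/(2√(5.7K_p)).
Setting ζ = 0.73: √(5.7K_p) = 8.6/(2·0.73) = 5.89, so K_p = 34.7/5.7 = 6.09.

K_p = 6.09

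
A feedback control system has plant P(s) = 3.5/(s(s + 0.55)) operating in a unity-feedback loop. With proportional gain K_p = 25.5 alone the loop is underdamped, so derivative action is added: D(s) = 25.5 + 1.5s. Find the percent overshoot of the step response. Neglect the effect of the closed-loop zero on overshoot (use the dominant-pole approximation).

Forward path: (25.5 + 1.5s)·3.5/(s(s+0.55)). The closed-loop characteristic equation is s² + (0.55 + 3.5·1.5)s + 3.5·25.5 = 0.
That is s² + 5.8s + 89.25 = 0, so ω_n = 9.447 rad/s and ζ = 5.8/(2·9.447) = 0.307.
%OS = 100·exp(−πζ/√(1−ζ²)) = 36.3%.

36.3%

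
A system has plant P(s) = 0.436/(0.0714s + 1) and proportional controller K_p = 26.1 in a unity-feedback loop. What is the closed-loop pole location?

s = -173.4

Closed loop: T(s) = K_p·P/(1+K_p·P) = 11.38/(0.0714s + 1 + 11.38), with pole at s = −(1 + 11.38)/0.0714 = −173.4.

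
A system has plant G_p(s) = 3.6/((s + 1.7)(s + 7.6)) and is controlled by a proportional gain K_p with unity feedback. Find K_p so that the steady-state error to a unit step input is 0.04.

K_p = 86.1

Steady-state error for a unit step on this type-0 loop is 1/(1 + K_p·G_p(0)).
G_p(0) = 0.2786. Require 1/(1 + K_p·0.2786) = 0.04, so 1 + 0.2786·K_p = 25.
K_p = (25 − 1)/0.2786 = 86.1.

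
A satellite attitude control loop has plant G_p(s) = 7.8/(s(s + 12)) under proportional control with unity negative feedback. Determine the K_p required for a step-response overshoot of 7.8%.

K_p = 11.6

From %OS = 100·exp(−πζ/√(1−ζ²)) = 7.8%, ζ = −ln(0.078)/√(π²+ln²(0.078)) = 0.6304.
Characteristic equation s² + 12s + 7.8K_p = 0 gives ζ = 12/(2√(7.8K_p)).
Setting ζ = 0.6304: √(7.8K_p) = 12/(2·0.6304) = 9.518, so K_p = 90.6/7.8 = 11.6.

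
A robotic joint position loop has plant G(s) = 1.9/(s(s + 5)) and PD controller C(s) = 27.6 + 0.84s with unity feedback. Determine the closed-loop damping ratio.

Forward path: (27.6 + 0.84s)·1.9/(s(s+5)). The closed-loop characteristic equation is s² + (5 + 1.9·0.84)s + 1.9·27.6 = 0.
That is s² + 6.596s + 52.44 = 0, so ω_n = 7.242 rad/s and ζ = 6.596/(2·7.242) = 0.4554.

ζ = 0.455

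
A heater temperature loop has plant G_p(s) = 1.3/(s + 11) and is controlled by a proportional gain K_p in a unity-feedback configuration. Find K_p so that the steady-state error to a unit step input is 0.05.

Steady-state error for a unit step on this type-0 loop is 1/(1 + K_p·G_p(0)).
G_p(0) = 0.1182. Require 1/(1 + K_p·0.1182) = 0.05, so 1 + 0.1182·K_p = 20.
K_p = (20 − 1)/0.1182 = 161.

K_p = 161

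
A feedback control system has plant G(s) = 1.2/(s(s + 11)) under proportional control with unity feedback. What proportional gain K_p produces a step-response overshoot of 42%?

From %OS = 100·exp(−πζ/√(1−ζ²)) = 42%, ζ = −ln(0.42)/√(π²+ln²(0.42)) = 0.2662.
Characteristic equation s² + 11s + 1.2K_p = 0 gives ζ = 11/(2√(1.2K_p)).
Setting ζ = 0.2662: √(1.2K_p) = 11/(2·0.2662) = 20.66, so K_p = 427/1.2 = 356.

K_p = 356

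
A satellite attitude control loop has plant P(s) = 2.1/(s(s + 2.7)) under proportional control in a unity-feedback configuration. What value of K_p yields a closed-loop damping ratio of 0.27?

Closed-loop characteristic equation: s² + 2.7s + K_p·2.1 = 0.
So ω_n = √(2.1K_p) and 2ζω_n = 2.7, giving ζ = 2.7/(2√(2.1K_p)).
Setting ζ = 0.27: √(2.1K_p) = 2.7/(2·0.27) = 5, so K_p = 25/2.1 = 11.9.

K_p = 11.9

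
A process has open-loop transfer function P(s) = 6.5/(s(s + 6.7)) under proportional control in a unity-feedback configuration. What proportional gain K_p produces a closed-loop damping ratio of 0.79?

Closed-loop characteristic equation: s² + 6.7s + K_p·6.5 = 0.
So ω_n = √(6.5K_p) and 2ζω_n = 6.7, giving ζ = 6.7/(2√(6.5K_p)).
Setting ζ = 0.79: √(6.5K_p) = 6.7/(2·0.79) = 4.241, so K_p = 17.98/6.5 = 2.77.

K_p = 2.77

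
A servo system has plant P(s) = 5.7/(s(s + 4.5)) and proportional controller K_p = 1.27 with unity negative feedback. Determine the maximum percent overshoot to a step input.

0.83%

From 1 + K_pP(s) = 0: s² + 4.5s + 7.239 = 0 ⇒ ω_n = 2.691, ζ = 0.8363.
%OS = 100·exp(−πζ/√(1−ζ²)) = 100·exp(−π·0.8363/√0.3007) = 0.83%.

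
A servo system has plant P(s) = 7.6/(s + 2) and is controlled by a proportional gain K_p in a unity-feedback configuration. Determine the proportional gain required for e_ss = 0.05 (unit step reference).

K_p = 5

For a type-0 loop with proportional control, e_ss = 1/(1 + K_p·P(0)).
P(0) = 3.8. Require 1/(1 + K_p·3.8) = 0.05, so 1 + 3.8·K_p = 20.
K_p = (20 − 1)/3.8 = 5.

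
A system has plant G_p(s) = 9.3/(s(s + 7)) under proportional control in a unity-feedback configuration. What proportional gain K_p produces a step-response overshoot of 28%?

From %OS = 100·exp(−πζ/√(1−ζ²)) = 28%, ζ = −ln(0.28)/√(π²+ln²(0.28)) = 0.3755.
Characteristic equation s² + 7s + 9.3K_p = 0 gives ζ = 7/(2√(9.3K_p)).
Setting ζ = 0.3755: √(9.3K_p) = 7/(2·0.3755) = 9.32, so K_p = 86.86/9.3 = 9.34.

K_p = 9.34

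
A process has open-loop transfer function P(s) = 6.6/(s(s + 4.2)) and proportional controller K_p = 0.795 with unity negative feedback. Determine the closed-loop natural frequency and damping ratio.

With unity feedback the closed-loop characteristic equation is s² + 4.2s + 0.795·6.6 = s² + 4.2s + 5.247 = 0.
Matching s² + 2ζω_n s + ω_n²: ω_n = √5.247 = 2.291 rad/s and 2ζω_n = 4.2, so ζ = 4.2/(2·2.291) = 0.917.

ω_n = 2.29 rad/s, ζ = 0.917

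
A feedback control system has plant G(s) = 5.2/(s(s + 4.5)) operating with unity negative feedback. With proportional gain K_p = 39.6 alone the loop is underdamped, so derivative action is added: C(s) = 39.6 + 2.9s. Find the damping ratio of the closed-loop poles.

ζ = 0.682

Forward path: (39.6 + 2.9s)·5.2/(s(s+4.5)). The closed-loop characteristic equation is s² + (4.5 + 5.2·2.9)s + 5.2·39.6 = 0.
That is s² + 19.58s + 205.9 = 0, so ω_n = 14.35 rad/s and ζ = 19.58/(2·14.35) = 0.6822.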